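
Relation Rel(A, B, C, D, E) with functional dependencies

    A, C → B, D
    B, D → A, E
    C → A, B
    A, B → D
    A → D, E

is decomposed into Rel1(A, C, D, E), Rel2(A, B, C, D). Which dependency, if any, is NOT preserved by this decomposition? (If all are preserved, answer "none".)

none

A, C → B, D lies within Rel2.
B, D → A, E: restricted closure across fragments reaches A, E.
C → A, B lies within Rel2.
A, B → D lies within Rel2.
A → D, E lies within Rel1.
Every dependency is enforceable on the fragments, so the decomposition is dependency-preserving.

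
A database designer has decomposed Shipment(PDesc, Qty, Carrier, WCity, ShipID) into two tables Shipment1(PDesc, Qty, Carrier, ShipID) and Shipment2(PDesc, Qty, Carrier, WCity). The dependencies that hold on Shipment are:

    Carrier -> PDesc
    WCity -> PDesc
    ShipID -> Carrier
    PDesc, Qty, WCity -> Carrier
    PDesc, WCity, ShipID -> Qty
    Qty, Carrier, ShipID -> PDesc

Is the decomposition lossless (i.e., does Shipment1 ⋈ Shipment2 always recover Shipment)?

No

Common attributes: Shipment1 ∩ Shipment2 = {PDesc, Qty, Carrier}.
No dependency enlarges {PDesc, Qty, Carrier}, so (PDesc, Qty, Carrier)⁺ = {PDesc, Qty, Carrier}.
The closure contains neither all of Shipment1 = {PDesc, Qty, Carrier, ShipID} nor all of Shipment2 = {PDesc, Qty, Carrier, WCity}, so the common attributes are not a superkey of either fragment. The join is lossy.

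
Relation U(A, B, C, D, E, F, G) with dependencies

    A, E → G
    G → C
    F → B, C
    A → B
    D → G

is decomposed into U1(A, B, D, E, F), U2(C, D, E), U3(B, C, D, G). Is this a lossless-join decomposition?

Chase test. Columns are A, B, C, D, E, F, G; row i has aⱼ where attribute j ∈ Ui, else bᵢⱼ.
Initial tableau (one row per fragment):
  row 1: a1 a2 b13 a4 a5 a6 b17
  row 2: b21 b22 a3 a4 a5 b26 b27
  row 3: b31 a2 a3 a4 b35 b36 a7
Rows 1 and 2 agree on D; apply D→G and equate their G entries.
Rows 1 and 3 agree on D; apply D→G and equate their G entries.
Rows 1 and 2 agree on G; apply G→C and equate their C entries.
Row 1 is now all distinguished symbols — the join is lossless.

Yes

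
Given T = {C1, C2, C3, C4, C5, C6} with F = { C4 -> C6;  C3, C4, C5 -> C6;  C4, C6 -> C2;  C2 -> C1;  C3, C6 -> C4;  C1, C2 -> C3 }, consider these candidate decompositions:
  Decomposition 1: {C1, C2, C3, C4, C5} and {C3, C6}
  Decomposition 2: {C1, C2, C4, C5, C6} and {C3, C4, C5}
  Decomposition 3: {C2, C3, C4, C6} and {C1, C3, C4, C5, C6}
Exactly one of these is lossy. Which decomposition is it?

Decomposition 1: common = {C3}, closure = {C3} → lossy.
Decomposition 2: common = {C4, C5}, closure = {C1, C2, C3, C4, C5, C6} → lossless.
Decomposition 3: common = {C3, C4, C6}, closure = {C1, C2, C3, C4, C6} → lossless.

Decomposition 1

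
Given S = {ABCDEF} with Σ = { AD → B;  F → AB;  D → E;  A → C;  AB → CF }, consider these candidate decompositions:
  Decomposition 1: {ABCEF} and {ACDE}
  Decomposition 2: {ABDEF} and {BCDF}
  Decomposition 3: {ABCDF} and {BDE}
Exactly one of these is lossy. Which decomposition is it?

Decomposition 1

Decomposition 1: common = {ACE}, closure = {ACE} → lossy.
Decomposition 2: common = {BDF}, closure = {ABCDEF} → lossless.
Decomposition 3: common = {BD}, closure = {BDE} → lossless.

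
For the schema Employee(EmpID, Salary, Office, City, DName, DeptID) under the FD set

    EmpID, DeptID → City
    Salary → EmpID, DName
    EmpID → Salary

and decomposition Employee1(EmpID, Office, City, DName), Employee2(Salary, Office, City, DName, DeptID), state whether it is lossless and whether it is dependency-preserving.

Lossless test: (Office, City, DName)⁺ = {Office, City, DName}, which is a superkey of neither fragment — lossy.
Dependency preservation: the restricted closure of {EmpID, DeptID} across the fragments never reaches {City}, so EmpID, DeptID → City cannot be enforced without a join — not preserved.

lossy and not dependency-preserving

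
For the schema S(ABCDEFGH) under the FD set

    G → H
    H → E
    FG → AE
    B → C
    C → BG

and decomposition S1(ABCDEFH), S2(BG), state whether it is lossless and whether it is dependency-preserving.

lossless but not dependency-preserving

Lossless test: (B)⁺ = {BCEGH}, which contains all of one fragment — lossless.
Dependency preservation: the restricted closure of {G} across the fragments never reaches {H}, so G → H cannot be enforced without a join — not preserved.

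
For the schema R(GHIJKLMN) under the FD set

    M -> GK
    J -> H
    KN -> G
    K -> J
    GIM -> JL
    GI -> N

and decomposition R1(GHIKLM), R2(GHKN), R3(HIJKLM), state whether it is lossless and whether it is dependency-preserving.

lossy and not dependency-preserving

Lossless test (chase): Rows 1 and 3 agree on M; apply M→GK and equate their GK entries. Rows 1 and 2 agree on K; apply K→J and equate their J entries. Rows 1 and 3 agree on K; apply K→J and equate their J entries. Rows 1 and 3 agree on GI; apply GI→N and equate their N entries. No row becomes fully distinguished — the join is lossy.
Dependency preservation: the restricted closure of {GI} across the fragments never reaches {N}, so GI → N cannot be enforced without a join — not preserved.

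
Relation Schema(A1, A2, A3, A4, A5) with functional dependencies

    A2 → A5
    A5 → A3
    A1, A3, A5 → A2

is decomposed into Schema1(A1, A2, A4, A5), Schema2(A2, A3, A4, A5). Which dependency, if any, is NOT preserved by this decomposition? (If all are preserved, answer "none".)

none

A2 → A5 lies within Schema1.
A5 → A3 lies within Schema2.
A1, A3, A5 → A2: restricted closure across fragments reaches A2.
Every dependency is enforceable on the fragments, so the decomposition is dependency-preserving.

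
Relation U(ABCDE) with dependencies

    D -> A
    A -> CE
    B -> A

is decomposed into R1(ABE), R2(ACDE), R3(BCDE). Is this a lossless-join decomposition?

Yes

Chase test. Columns are ABCDE; row i has aⱼ where attribute j ∈ Ri, else bᵢⱼ.
Initial tableau (one row per fragment):
  row 1: a1 a2 b13 b14 a5
  row 2: a1 b22 a3 a4 a5
  row 3: b31 a2 a3 a4 a5
Rows 2 and 3 agree on D; apply D→A and equate their A entries.
Rows 1 and 2 agree on A; apply A→CE and equate their CE entries.
Row 3 is now all distinguished symbols — the join is lossless.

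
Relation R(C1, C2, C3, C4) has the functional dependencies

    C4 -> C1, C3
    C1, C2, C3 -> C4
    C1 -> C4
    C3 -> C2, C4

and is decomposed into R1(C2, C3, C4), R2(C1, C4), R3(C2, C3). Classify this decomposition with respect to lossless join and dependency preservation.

Lossless test (chase): Rows 1 and 2 agree on C4; apply C4→C1, C3 and equate their C1, C3 entries. Rows 1 and 2 agree on C3; apply C3→C2, C4 and equate their C2, C4 entries. Rows 1 and 3 agree on C3; apply C3→C2, C4 and equate their C2, C4 entries. Rows 1 and 3 agree on C4; apply C4→C1, C3 and equate their C1, C3 entries. Row 1 is now all distinguished symbols — the join is lossless.
Dependency preservation: C4 → C1, C3; C1, C2, C3 → C4 are not contained in any single fragment, but the restricted closure of each left-hand side across the fragments still reaches the right-hand side; the remaining FDs each lie inside some fragment. All dependencies are preserved.

lossless and dependency-preserving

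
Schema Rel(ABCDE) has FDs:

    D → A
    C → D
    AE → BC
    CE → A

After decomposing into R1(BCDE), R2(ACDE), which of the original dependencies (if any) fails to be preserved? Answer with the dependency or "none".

D → A lies within R2.
C → D lies within R1.
AE → BC: restricted closure across fragments reaches BC.
CE → A lies within R2.
Every dependency is enforceable on the fragments, so the decomposition is dependency-preserving.

none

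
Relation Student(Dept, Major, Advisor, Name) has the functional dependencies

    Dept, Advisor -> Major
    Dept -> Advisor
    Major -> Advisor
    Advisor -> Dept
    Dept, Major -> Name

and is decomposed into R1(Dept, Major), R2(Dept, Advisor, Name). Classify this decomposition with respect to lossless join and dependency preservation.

lossless and dependency-preserving

Lossless test: (Dept)⁺ = {Dept, Major, Advisor, Name}, which contains all of one fragment — lossless.
Dependency preservation: Dept, Advisor → Major; Major → Advisor; Dept, Major → Name are not contained in any single fragment, but the restricted closure of each left-hand side across the fragments still reaches the right-hand side; the remaining FDs each lie inside some fragment. All dependencies are preserved.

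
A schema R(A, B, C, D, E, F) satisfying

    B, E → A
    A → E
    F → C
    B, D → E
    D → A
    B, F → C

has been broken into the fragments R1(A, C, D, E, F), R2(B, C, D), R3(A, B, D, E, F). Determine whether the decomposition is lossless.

Chase test. Columns are A, B, C, D, E, F; row i has aⱼ where attribute j ∈ Ri, else bᵢⱼ.
Initial tableau (one row per fragment):
  row 1: a1 b12 a3 a4 a5 a6
  row 2: b21 a2 a3 a4 b25 b26
  row 3: a1 a2 b33 a4 a5 a6
Rows 1 and 3 agree on F; apply F→C and equate their C entries.
Rows 2 and 3 agree on B, D; apply B, D→E and equate their E entries.
Rows 1 and 2 agree on D; apply D→A and equate their A entries.
Row 3 is now all distinguished symbols — the join is lossless.

Yes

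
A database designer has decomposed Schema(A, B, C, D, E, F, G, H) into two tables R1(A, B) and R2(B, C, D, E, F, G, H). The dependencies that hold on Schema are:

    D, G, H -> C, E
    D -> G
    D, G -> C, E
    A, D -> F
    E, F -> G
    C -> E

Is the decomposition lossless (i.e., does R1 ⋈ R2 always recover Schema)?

No

Common attributes: R1 ∩ R2 = {B}.
No dependency enlarges {B}, so (B)⁺ = {B}.
The closure contains neither all of R1 = {A, B} nor all of R2 = {B, C, D, E, F, G, H}, so the common attributes are not a superkey of either fragment. The join is lossy.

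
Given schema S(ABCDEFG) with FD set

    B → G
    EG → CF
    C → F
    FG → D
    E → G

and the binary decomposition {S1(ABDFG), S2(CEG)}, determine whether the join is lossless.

Common attributes: S1 ∩ S2 = {G}.
No dependency enlarges {G}, so (G)⁺ = {G}.
The closure contains neither all of S1 = {ABDFG} nor all of S2 = {CEG}, so the common attributes are not a superkey of either fragment. The join is lossy.

No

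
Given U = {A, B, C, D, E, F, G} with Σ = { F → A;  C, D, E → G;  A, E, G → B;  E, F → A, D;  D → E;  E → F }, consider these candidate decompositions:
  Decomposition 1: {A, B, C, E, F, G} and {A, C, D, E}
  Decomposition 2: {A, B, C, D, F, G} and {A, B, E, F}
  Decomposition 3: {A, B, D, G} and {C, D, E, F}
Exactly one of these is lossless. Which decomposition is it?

Decomposition 1

Decomposition 1: common = {A, C, E}, closure = {A, B, C, D, E, F, G} → lossless.
Decomposition 2: common = {A, B, F}, closure = {A, B, F} → lossy.
Decomposition 3: common = {D}, closure = {A, D, E, F} → lossy.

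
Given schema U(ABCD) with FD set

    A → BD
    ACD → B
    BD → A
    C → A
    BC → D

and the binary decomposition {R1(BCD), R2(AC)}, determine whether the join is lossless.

Yes

Common attributes: R1 ∩ R2 = {C}.
Closure of {C}: C → A applies, adding A; A → BD applies, adding BD. So (C)⁺ = {ABCD}.
This closure contains every attribute of R1, so R1 ∩ R2 → R1. The join is lossless.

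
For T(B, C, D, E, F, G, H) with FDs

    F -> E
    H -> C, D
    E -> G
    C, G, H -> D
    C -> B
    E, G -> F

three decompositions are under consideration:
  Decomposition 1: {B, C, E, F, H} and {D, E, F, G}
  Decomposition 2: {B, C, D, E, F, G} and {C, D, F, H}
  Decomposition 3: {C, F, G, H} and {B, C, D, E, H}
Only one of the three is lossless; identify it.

Decomposition 2

Decomposition 1: common = {E, F}, closure = {E, F, G} → lossy.
Decomposition 2: common = {C, D, F}, closure = {B, C, D, E, F, G} → lossless.
Decomposition 3: common = {C, H}, closure = {B, C, D, H} → lossy.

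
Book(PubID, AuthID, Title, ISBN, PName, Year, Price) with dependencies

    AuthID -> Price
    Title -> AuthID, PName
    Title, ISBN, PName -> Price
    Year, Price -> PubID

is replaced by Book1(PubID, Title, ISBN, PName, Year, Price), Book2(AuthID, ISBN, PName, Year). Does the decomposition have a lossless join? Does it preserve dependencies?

Lossless test: (ISBN, PName, Year)⁺ = {ISBN, PName, Year}, which is a superkey of neither fragment — lossy.
Dependency preservation: the restricted closure of {AuthID} across the fragments never reaches {Price}, so AuthID → Price cannot be enforced without a join — not preserved.

lossy and not dependency-preserving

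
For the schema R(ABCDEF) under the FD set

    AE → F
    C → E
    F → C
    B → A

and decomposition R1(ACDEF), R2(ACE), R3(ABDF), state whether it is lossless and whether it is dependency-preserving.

lossless and dependency-preserving

Lossless test (chase): Rows 1 and 2 agree on AE; apply AE→F and equate their F entries. Rows 1 and 3 agree on F; apply F→C and equate their C entries. Rows 1 and 3 agree on C; apply C→E and equate their E entries. Row 3 is now all distinguished symbols — the join is lossless.
Dependency preservation: every FD's attributes lie within a single fragment, so each can be enforced locally — preserved.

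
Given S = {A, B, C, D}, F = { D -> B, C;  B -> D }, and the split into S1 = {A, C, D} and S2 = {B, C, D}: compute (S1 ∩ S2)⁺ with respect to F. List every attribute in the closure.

B, C, D

S1 ∩ S2 = {C, D}.
D → B, C applies, adding B
Closure: {B, C, D}.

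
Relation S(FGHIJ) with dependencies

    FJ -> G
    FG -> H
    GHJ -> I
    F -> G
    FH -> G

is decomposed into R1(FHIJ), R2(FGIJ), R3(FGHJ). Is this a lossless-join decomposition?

Yes

Chase test. Columns are FGHIJ; row i has aⱼ where attribute j ∈ Ri, else bᵢⱼ.
Initial tableau (one row per fragment):
  row 1: a1 b12 a3 a4 a5
  row 2: a1 a2 b23 a4 a5
  row 3: a1 a2 a3 b34 a5
Rows 1 and 2 agree on FJ; apply FJ→G and equate their G entries.
Rows 1 and 2 agree on FG; apply FG→H and equate their H entries.
Rows 1 and 3 agree on GHJ; apply GHJ→I and equate their I entries.
Row 1 is now all distinguished symbols — the join is lossless.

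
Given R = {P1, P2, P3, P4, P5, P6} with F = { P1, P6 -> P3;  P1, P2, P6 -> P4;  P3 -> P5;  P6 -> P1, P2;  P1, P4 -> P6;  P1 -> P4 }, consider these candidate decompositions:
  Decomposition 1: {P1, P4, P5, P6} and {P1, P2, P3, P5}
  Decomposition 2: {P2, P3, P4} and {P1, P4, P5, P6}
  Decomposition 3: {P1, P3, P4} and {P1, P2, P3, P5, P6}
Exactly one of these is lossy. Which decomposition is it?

Decomposition 1: common = {P1, P5}, closure = {P1, P2, P3, P4, P5, P6} → lossless.
Decomposition 2: common = {P4}, closure = {P4} → lossy.
Decomposition 3: common = {P1, P3}, closure = {P1, P2, P3, P4, P5, P6} → lossless.

Decomposition 2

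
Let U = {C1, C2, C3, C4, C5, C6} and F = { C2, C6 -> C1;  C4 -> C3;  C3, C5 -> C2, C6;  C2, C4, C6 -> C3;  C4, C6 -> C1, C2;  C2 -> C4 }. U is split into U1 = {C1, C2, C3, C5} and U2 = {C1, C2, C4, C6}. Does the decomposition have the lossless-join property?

No

Common attributes: U1 ∩ U2 = {C1, C2}.
Closure of {C1, C2}: C2 → C4 applies, adding C4; C4 → C3 applies, adding C3. So (C1, C2)⁺ = {C1, C2, C3, C4}.
The closure contains neither all of U1 = {C1, C2, C3, C5} nor all of U2 = {C1, C2, C4, C6}, so the common attributes are not a superkey of either fragment. The join is lossy.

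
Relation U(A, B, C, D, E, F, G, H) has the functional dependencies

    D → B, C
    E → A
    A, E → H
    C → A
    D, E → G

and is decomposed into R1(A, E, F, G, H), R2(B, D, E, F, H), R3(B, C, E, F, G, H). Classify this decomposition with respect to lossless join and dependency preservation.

lossy and not dependency-preserving

Lossless test (chase): Rows 1 and 2 agree on E; apply E→A and equate their A entries. Rows 1 and 3 agree on E; apply E→A and equate their A entries. No row becomes fully distinguished — the join is lossy.
Dependency preservation: the restricted closure of {D} across the fragments never reaches {B, C}, so D → B, C cannot be enforced without a join — not preserved.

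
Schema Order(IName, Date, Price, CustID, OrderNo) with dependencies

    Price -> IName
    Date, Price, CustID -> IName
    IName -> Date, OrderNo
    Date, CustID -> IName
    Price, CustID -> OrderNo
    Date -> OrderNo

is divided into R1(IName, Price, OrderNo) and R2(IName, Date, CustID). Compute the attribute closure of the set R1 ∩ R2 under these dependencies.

IName, Date, OrderNo

R1 ∩ R2 = {IName}.
IName → Date, OrderNo applies, adding Date, OrderNo
Closure: {IName, Date, OrderNo}.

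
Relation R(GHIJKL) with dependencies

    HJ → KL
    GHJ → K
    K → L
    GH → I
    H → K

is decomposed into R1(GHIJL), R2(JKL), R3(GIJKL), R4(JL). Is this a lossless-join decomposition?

No

Chase test. Columns are GHIJKL; row i has aⱼ where attribute j ∈ Ri, else bᵢⱼ.
Initial tableau (one row per fragment):
  row 1: a1 a2 a3 a4 b15 a6
  row 2: b21 b22 b23 a4 a5 a6
  row 3: a1 b32 a3 a4 a5 a6
  row 4: b41 b42 b43 a4 b45 a6
No row becomes fully distinguished — the join is lossy.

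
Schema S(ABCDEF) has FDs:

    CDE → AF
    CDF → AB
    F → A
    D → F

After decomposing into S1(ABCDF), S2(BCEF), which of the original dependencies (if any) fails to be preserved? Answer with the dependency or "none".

CDE → AF: restricted closure across fragments reaches AF.
CDF → AB lies within S1.
F → A lies within S1.
D → F lies within S1.
Every dependency is enforceable on the fragments, so the decomposition is dependency-preserving.

none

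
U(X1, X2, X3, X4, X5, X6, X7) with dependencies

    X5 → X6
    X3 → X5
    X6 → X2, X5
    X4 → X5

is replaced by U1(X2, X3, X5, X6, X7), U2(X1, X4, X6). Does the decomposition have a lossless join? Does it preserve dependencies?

lossy but dependency-preserving

Lossless test: (X6)⁺ = {X2, X5, X6}, which is a superkey of neither fragment — lossy.
Dependency preservation: X4 → X5 is not contained in any single fragment, but the restricted closure of its left-hand side across the fragments still reaches the right-hand side; the remaining FDs each lie inside some fragment. All dependencies are preserved.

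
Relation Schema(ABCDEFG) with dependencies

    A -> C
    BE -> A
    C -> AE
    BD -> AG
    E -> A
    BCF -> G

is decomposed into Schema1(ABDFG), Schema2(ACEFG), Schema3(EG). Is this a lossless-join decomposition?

Yes

Chase test. Columns are ABCDEFG; row i has aⱼ where attribute j ∈ Schemai, else bᵢⱼ.
Initial tableau (one row per fragment):
  row 1: a1 a2 b13 a4 b15 a6 a7
  row 2: a1 b22 a3 b24 a5 a6 a7
  row 3: b31 b32 b33 b34 a5 b36 a7
Rows 1 and 2 agree on A; apply A→C and equate their C entries.
Rows 1 and 2 agree on C; apply C→AE and equate their AE entries.
Rows 1 and 3 agree on E; apply E→A and equate their A entries.
Rows 1 and 3 agree on A; apply A→C and equate their C entries.
Row 1 is now all distinguished symbols — the join is lossless.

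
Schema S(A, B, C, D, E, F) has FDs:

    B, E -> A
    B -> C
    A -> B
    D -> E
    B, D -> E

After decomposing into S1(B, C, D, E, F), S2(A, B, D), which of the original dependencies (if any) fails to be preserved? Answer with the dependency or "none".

B, E -> A

Check B, E → A: no single fragment contains all of {A, B, E}, and the restricted closure of {B, E} across the fragments never reaches {A}.
B → C is preserved.
A → B is preserved.
D → E is preserved.
B, D → E is preserved.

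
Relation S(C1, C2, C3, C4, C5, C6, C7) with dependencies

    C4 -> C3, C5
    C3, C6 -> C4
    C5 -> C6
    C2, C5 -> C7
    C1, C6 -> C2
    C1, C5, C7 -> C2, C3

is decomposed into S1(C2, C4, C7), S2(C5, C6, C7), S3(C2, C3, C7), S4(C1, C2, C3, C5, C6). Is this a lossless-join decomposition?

No

Chase test. Columns are C1, C2, C3, C4, C5, C6, C7; row i has aⱼ where attribute j ∈ Si, else bᵢⱼ.
Initial tableau (one row per fragment):
  row 1: b11 a2 b13 a4 b15 b16 a7
  row 2: b21 b22 b23 b24 a5 a6 a7
  row 3: b31 a2 a3 b34 b35 b36 a7
  row 4: a1 a2 a3 b44 a5 a6 b47
No row becomes fully distinguished — the join is lossy.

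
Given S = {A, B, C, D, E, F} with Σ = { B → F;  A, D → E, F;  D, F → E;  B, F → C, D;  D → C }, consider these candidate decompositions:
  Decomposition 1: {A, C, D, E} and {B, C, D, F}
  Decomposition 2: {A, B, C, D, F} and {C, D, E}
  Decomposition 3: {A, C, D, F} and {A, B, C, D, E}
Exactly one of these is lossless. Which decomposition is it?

Decomposition 1: common = {C, D}, closure = {C, D} → lossy.
Decomposition 2: common = {C, D}, closure = {C, D} → lossy.
Decomposition 3: common = {A, C, D}, closure = {A, C, D, E, F} → lossless.

Decomposition 3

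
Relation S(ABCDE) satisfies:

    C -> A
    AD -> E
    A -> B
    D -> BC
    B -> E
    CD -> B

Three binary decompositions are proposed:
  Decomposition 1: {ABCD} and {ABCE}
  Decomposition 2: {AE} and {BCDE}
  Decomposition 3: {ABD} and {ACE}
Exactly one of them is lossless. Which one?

Decomposition 1: common = {ABC}, closure = {ABCE} → lossless.
Decomposition 2: common = {E}, closure = {E} → lossy.
Decomposition 3: common = {A}, closure = {ABE} → lossy.

Decomposition 1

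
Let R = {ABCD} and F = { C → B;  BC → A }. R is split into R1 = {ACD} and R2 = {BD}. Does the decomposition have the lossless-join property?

No

Common attributes: R1 ∩ R2 = {D}.
No dependency enlarges {D}, so (D)⁺ = {D}.
The closure contains neither all of R1 = {ACD} nor all of R2 = {BD}, so the common attributes are not a superkey of either fragment. The join is lossy.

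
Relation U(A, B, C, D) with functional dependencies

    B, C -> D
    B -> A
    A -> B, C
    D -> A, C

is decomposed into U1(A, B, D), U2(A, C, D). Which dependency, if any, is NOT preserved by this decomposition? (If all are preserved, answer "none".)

none

B, C → D: restricted closure across fragments reaches D.
B → A lies within U1.
A → B, C: restricted closure across fragments reaches B, C.
D → A, C lies within U2.
Every dependency is enforceable on the fragments, so the decomposition is dependency-preserving.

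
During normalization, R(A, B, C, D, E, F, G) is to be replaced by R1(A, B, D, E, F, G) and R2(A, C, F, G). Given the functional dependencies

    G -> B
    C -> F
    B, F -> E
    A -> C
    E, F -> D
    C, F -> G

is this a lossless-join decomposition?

Yes

Common attributes: R1 ∩ R2 = {A, F, G}.
Closure of {A, F, G}: G → B applies, adding B; B, F → E applies, adding E; A → C applies, adding C; E, F → D applies, adding D. So (A, F, G)⁺ = {A, B, C, D, E, F, G}.
This closure contains every attribute of R1, so R1 ∩ R2 → R1. The join is lossless.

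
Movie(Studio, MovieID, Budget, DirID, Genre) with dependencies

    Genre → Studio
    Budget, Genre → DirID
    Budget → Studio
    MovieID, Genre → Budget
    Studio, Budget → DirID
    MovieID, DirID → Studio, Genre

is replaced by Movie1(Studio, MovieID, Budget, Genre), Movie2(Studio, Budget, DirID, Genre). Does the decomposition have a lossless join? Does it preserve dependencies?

lossless but not dependency-preserving

Lossless test: (Studio, Budget, Genre)⁺ = {Studio, Budget, DirID, Genre}, which contains all of one fragment — lossless.
Dependency preservation: the restricted closure of {MovieID, DirID} across the fragments never reaches {Studio, Genre}, so MovieID, DirID → Studio, Genre cannot be enforced without a join — not preserved.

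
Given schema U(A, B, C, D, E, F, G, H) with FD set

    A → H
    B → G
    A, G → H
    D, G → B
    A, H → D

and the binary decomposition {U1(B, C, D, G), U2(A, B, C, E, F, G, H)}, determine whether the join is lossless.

Common attributes: U1 ∩ U2 = {B, C, G}.
No dependency enlarges {B, C, G}, so (B, C, G)⁺ = {B, C, G}.
The closure contains neither all of U1 = {B, C, D, G} nor all of U2 = {A, B, C, E, F, G, H}, so the common attributes are not a superkey of either fragment. The join is lossy.

No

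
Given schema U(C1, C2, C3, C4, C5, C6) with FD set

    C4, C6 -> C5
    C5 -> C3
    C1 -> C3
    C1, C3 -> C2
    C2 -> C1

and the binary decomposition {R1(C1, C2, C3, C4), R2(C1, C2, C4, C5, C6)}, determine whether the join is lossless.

Common attributes: R1 ∩ R2 = {C1, C2, C4}.
Closure of {C1, C2, C4}: C1 → C3 applies, adding C3. So (C1, C2, C4)⁺ = {C1, C2, C3, C4}.
This closure contains every attribute of R1, so R1 ∩ R2 → R1. The join is lossless.

Yes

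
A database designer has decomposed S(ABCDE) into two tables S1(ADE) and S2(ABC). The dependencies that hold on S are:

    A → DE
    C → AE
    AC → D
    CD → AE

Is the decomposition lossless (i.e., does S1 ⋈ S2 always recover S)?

Yes

Common attributes: S1 ∩ S2 = {A}.
Closure of {A}: A → DE applies, adding DE. So (A)⁺ = {ADE}.
This closure contains every attribute of S1, so S1 ∩ S2 → S1. The join is lossless.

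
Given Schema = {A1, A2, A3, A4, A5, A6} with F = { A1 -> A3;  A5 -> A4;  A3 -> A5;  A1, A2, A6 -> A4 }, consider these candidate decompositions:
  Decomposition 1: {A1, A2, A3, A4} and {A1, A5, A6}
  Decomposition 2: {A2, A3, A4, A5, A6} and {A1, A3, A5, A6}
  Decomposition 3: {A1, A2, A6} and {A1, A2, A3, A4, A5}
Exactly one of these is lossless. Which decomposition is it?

Decomposition 3

Decomposition 1: common = {A1}, closure = {A1, A3, A4, A5} → lossy.
Decomposition 2: common = {A3, A5, A6}, closure = {A3, A4, A5, A6} → lossy.
Decomposition 3: common = {A1, A2}, closure = {A1, A2, A3, A4, A5} → lossless.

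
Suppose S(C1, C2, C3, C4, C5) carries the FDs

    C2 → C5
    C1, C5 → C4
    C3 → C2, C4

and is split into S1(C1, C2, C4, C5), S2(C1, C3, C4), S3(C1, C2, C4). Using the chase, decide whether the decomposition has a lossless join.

No

Chase test. Columns are C1, C2, C3, C4, C5; row i has aⱼ where attribute j ∈ Si, else bᵢⱼ.
Initial tableau (one row per fragment):
  row 1: a1 a2 b13 a4 a5
  row 2: a1 b22 a3 a4 b25
  row 3: a1 a2 b33 a4 b35
Rows 1 and 3 agree on C2; apply C2→C5 and equate their C5 entries.
No row becomes fully distinguished — the join is lossy.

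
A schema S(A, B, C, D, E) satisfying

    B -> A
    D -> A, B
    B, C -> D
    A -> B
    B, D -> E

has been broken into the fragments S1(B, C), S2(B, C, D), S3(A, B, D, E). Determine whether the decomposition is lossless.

Yes

Chase test. Columns are A, B, C, D, E; row i has aⱼ where attribute j ∈ Si, else bᵢⱼ.
Initial tableau (one row per fragment):
  row 1: b11 a2 a3 b14 b15
  row 2: b21 a2 a3 a4 b25
  row 3: a1 a2 b33 a4 a5
Rows 1 and 2 agree on B; apply B→A and equate their A entries.
Rows 1 and 3 agree on B; apply B→A and equate their A entries.
Rows 1 and 2 agree on B, C; apply B, C→D and equate their D entries.
Rows 1 and 2 agree on B, D; apply B, D→E and equate their E entries.
Rows 1 and 3 agree on B, D; apply B, D→E and equate their E entries.
Row 1 is now all distinguished symbols — the join is lossless.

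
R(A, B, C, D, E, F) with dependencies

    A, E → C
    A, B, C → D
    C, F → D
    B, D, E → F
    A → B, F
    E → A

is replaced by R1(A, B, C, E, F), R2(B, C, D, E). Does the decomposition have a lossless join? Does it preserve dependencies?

Lossless test: (B, C, E)⁺ = {A, B, C, D, E, F}, which contains all of one fragment — lossless.
Dependency preservation: the restricted closure of {A, B, C} across the fragments never reaches {D}, so A, B, C → D cannot be enforced without a join — not preserved.

lossless but not dependency-preserving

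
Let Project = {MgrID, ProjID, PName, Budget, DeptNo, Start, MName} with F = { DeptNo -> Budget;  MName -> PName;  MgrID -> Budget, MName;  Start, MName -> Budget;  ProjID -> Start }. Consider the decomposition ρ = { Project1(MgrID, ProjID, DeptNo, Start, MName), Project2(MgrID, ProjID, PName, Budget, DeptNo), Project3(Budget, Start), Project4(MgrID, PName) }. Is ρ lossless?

Yes

Chase test. Columns are MgrID, ProjID, PName, Budget, DeptNo, Start, MName; row i has aⱼ where attribute j ∈ Projecti, else bᵢⱼ.
Initial tableau (one row per fragment):
  row 1: a1 a2 b13 b14 a5 a6 a7
  row 2: a1 a2 a3 a4 a5 b26 b27
  row 3: b31 b32 b33 a4 b35 a6 b37
  row 4: a1 b42 a3 b44 b45 b46 b47
Rows 1 and 2 agree on DeptNo; apply DeptNo→Budget and equate their Budget entries.
Rows 1 and 2 agree on MgrID; apply MgrID→Budget, MName and equate their Budget, MName entries.
Rows 1 and 4 agree on MgrID; apply MgrID→Budget, MName and equate their Budget, MName entries.
Rows 1 and 2 agree on ProjID; apply ProjID→Start and equate their Start entries.
Rows 1 and 2 agree on MName; apply MName→PName and equate their PName entries.
Row 1 is now all distinguished symbols — the join is lossless.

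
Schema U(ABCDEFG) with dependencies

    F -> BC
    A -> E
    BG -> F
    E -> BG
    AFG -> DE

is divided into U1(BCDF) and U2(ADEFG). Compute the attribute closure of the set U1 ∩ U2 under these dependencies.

BCDF

U1 ∩ U2 = {DF}.
F → BC applies, adding BC
Closure: {BCDF}.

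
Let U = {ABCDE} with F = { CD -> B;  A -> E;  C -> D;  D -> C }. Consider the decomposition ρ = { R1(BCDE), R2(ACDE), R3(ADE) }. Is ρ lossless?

Yes

Chase test. Columns are ABCDE; row i has aⱼ where attribute j ∈ Ri, else bᵢⱼ.
Initial tableau (one row per fragment):
  row 1: b11 a2 a3 a4 a5
  row 2: a1 b22 a3 a4 a5
  row 3: a1 b32 b33 a4 a5
Rows 1 and 2 agree on CD; apply CD→B and equate their B entries.
Rows 1 and 3 agree on D; apply D→C and equate their C entries.
Rows 1 and 3 agree on CD; apply CD→B and equate their B entries.
Row 2 is now all distinguished symbols — the join is lossless.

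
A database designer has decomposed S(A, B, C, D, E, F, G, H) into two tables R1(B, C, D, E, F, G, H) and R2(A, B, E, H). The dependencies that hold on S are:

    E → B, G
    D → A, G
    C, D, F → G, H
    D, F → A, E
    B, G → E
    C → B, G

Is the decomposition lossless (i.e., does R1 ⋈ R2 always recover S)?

Common attributes: R1 ∩ R2 = {B, E, H}.
Closure of {B, E, H}: E → B, G applies, adding G. So (B, E, H)⁺ = {B, E, G, H}.
The closure contains neither all of R1 = {B, C, D, E, F, G, H} nor all of R2 = {A, B, E, H}, so the common attributes are not a superkey of either fragment. The join is lossy.

No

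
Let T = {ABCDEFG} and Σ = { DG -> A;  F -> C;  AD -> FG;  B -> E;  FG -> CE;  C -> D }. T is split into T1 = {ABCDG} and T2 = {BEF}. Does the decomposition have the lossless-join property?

Common attributes: T1 ∩ T2 = {B}.
Closure of {B}: B → E applies, adding E. So (B)⁺ = {BE}.
The closure contains neither all of T1 = {ABCDG} nor all of T2 = {BEF}, so the common attributes are not a superkey of either fragment. The join is lossy.

No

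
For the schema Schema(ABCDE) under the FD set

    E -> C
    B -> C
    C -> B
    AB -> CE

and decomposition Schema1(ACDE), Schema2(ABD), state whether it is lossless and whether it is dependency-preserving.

lossy and not dependency-preserving

Lossless test: (AD)⁺ = {AD}, which is a superkey of neither fragment — lossy.
Dependency preservation: the restricted closure of {B} across the fragments never reaches {C}, so B → C cannot be enforced without a join — not preserved.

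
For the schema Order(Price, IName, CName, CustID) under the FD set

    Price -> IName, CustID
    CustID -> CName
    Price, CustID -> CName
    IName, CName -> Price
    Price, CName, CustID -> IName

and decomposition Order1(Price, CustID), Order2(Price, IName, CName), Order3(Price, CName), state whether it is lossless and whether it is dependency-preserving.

lossless but not dependency-preserving

Lossless test (chase): Rows 1 and 2 agree on Price; apply Price→IName, CustID and equate their IName, CustID entries. Rows 1 and 3 agree on Price; apply Price→IName, CustID and equate their IName, CustID entries. Rows 1 and 2 agree on CustID; apply CustID→CName and equate their CName entries. Row 1 is now all distinguished symbols — the join is lossless.
Dependency preservation: the restricted closure of {CustID} across the fragments never reaches {CName}, so CustID → CName cannot be enforced without a join — not preserved.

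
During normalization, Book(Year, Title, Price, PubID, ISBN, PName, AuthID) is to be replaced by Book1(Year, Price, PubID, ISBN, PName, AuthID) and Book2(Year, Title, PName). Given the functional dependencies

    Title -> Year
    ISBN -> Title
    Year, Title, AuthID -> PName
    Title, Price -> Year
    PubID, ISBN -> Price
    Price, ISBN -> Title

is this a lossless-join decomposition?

Common attributes: Book1 ∩ Book2 = {Year, PName}.
No dependency enlarges {Year, PName}, so (Year, PName)⁺ = {Year, PName}.
The closure contains neither all of Book1 = {Year, Price, PubID, ISBN, PName, AuthID} nor all of Book2 = {Year, Title, PName}, so the common attributes are not a superkey of either fragment. The join is lossy.

No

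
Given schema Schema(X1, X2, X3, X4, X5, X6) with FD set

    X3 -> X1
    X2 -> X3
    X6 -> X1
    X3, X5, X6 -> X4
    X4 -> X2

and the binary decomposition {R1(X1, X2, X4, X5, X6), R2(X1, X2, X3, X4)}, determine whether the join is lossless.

Common attributes: R1 ∩ R2 = {X1, X2, X4}.
Closure of {X1, X2, X4}: X2 → X3 applies, adding X3. So (X1, X2, X4)⁺ = {X1, X2, X3, X4}.
This closure contains every attribute of R2, so R1 ∩ R2 → R2. The join is lossless.

Yes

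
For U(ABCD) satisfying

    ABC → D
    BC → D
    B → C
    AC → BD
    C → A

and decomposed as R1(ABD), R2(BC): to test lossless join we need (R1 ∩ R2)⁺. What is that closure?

ABCD

R1 ∩ R2 = {B}.
B → C applies, adding C
C → A applies, adding A
ABC → D applies, adding D
Closure: {ABCD}.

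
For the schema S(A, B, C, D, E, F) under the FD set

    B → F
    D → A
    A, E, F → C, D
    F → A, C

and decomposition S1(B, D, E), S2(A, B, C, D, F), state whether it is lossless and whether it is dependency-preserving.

Lossless test: (B, D)⁺ = {A, B, C, D, F}, which contains all of one fragment — lossless.
Dependency preservation: the restricted closure of {A, E, F} across the fragments never reaches {C, D}, so A, E, F → C, D cannot be enforced without a join — not preserved.

lossless but not dependency-preserving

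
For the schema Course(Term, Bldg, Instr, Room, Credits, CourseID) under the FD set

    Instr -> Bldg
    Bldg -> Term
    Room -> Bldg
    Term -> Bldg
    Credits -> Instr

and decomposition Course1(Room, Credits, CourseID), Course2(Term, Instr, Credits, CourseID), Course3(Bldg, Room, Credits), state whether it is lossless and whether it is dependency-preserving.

Lossless test (chase): Rows 1 and 3 agree on Room; apply Room→Bldg and equate their Bldg entries. Rows 1 and 2 agree on Credits; apply Credits→Instr and equate their Instr entries. Rows 1 and 3 agree on Credits; apply Credits→Instr and equate their Instr entries. Rows 1 and 2 agree on Instr; apply Instr→Bldg and equate their Bldg entries. Rows 1 and 2 agree on Bldg; apply Bldg→Term and equate their Term entries. Rows 1 and 3 agree on Bldg; apply Bldg→Term and equate their Term entries. Row 1 is now all distinguished symbols — the join is lossless.
Dependency preservation: the restricted closure of {Instr} across the fragments never reaches {Bldg}, so Instr → Bldg cannot be enforced without a join — not preserved.

lossless but not dependency-preserving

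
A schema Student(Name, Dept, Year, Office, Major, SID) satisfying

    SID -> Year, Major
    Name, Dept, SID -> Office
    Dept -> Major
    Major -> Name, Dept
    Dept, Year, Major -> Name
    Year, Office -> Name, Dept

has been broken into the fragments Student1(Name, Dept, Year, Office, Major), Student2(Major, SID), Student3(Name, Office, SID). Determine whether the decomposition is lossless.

No

Chase test. Columns are Name, Dept, Year, Office, Major, SID; row i has aⱼ where attribute j ∈ Studenti, else bᵢⱼ.
Initial tableau (one row per fragment):
  row 1: a1 a2 a3 a4 a5 b16
  row 2: b21 b22 b23 b24 a5 a6
  row 3: a1 b32 b33 a4 b35 a6
Rows 2 and 3 agree on SID; apply SID→Year, Major and equate their Year, Major entries.
Rows 1 and 2 agree on Major; apply Major→Name, Dept and equate their Name, Dept entries.
Rows 1 and 3 agree on Major; apply Major→Name, Dept and equate their Name, Dept entries.
Rows 2 and 3 agree on Name, Dept, SID; apply Name, Dept, SID→Office and equate their Office entries.
No row becomes fully distinguished — the join is lossy.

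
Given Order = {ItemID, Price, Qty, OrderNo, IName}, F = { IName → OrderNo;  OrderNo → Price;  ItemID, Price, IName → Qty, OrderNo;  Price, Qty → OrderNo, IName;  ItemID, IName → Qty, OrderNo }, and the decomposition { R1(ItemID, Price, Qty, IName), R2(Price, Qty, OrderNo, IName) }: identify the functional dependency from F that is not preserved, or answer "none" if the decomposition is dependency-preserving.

IName → OrderNo lies within R2.
OrderNo → Price lies within R2.
ItemID, Price, IName → Qty, OrderNo: restricted closure across fragments reaches Qty, OrderNo.
Price, Qty → OrderNo, IName lies within R2.
ItemID, IName → Qty, OrderNo: restricted closure across fragments reaches Qty, OrderNo.
Every dependency is enforceable on the fragments, so the decomposition is dependency-preserving.

none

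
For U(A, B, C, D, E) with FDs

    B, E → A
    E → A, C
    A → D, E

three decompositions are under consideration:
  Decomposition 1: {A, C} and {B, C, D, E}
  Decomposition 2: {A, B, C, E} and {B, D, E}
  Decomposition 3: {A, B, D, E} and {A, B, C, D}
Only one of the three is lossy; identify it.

Decomposition 1

Decomposition 1: common = {C}, closure = {C} → lossy.
Decomposition 2: common = {B, E}, closure = {A, B, C, D, E} → lossless.
Decomposition 3: common = {A, B, D}, closure = {A, B, C, D, E} → lossless.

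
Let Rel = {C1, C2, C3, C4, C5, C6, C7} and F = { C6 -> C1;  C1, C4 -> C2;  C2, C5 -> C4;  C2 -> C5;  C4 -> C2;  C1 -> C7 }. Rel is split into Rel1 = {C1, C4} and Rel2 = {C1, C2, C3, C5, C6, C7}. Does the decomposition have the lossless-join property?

Common attributes: Rel1 ∩ Rel2 = {C1}.
Closure of {C1}: C1 → C7 applies, adding C7. So (C1)⁺ = {C1, C7}.
The closure contains neither all of Rel1 = {C1, C4} nor all of Rel2 = {C1, C2, C3, C5, C6, C7}, so the common attributes are not a superkey of either fragment. The join is lossy.

No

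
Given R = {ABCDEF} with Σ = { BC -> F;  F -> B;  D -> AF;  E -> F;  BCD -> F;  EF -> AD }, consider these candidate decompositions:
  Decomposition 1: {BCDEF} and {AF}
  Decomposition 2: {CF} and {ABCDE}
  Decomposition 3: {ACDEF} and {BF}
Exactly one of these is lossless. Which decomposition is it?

Decomposition 1: common = {F}, closure = {BF} → lossy.
Decomposition 2: common = {C}, closure = {C} → lossy.
Decomposition 3: common = {F}, closure = {BF} → lossless.

Decomposition 3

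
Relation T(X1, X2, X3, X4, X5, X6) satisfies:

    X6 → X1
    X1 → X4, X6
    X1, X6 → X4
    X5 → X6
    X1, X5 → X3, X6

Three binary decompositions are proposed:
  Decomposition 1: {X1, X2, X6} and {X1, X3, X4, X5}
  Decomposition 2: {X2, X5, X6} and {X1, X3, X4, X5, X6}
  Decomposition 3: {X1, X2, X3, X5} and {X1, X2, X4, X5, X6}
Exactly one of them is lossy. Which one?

Decomposition 1: common = {X1}, closure = {X1, X4, X6} → lossy.
Decomposition 2: common = {X5, X6}, closure = {X1, X3, X4, X5, X6} → lossless.
Decomposition 3: common = {X1, X2, X5}, closure = {X1, X2, X3, X4, X5, X6} → lossless.

Decomposition 1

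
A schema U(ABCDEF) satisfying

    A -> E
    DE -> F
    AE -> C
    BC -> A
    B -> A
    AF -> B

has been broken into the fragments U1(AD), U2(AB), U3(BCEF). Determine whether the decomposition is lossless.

No

Chase test. Columns are ABCDEF; row i has aⱼ where attribute j ∈ Ui, else bᵢⱼ.
Initial tableau (one row per fragment):
  row 1: a1 b12 b13 a4 b15 b16
  row 2: a1 a2 b23 b24 b25 b26
  row 3: b31 a2 a3 b34 a5 a6
Rows 1 and 2 agree on A; apply A→E and equate their E entries.
Rows 1 and 2 agree on AE; apply AE→C and equate their C entries.
Rows 2 and 3 agree on B; apply B→A and equate their A entries.
Rows 1 and 3 agree on A; apply A→E and equate their E entries.
Rows 1 and 3 agree on AE; apply AE→C and equate their C entries.
No row becomes fully distinguished — the join is lossy.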